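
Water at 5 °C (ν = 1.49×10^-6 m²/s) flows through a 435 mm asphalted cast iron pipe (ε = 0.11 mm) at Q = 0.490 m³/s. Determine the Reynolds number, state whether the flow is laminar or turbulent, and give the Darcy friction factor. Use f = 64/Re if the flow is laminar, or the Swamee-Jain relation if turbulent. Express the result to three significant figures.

V = 4Q/(πD²) = 3.297 m/s
Re = VD/ν = 3.297·0.435/1.49×10^-6 = 9.63×10^5
Re > 4000 → turbulent; ε/D = 2.53×10^-4
Swamee-Jain: f = 0.01535

Re ≈ 9.63×10^5; turbulent; f ≈ 0.0153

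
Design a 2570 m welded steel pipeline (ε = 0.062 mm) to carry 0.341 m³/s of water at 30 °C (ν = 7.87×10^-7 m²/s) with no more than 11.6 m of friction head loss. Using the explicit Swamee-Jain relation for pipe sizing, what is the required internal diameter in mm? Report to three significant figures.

D ≈ 498 mm

Swamee-Jain (Type III): D = 0.66·[ε^1.25·(LQ²/(gh_f))^4.75 + ν·Q^9.4·(L/(gh_f))^5.2]^0.04
LQ²/(gh_f) = 2.626; L/(gh_f) = 22.58
Term 1 = ε^1.25·(…)^4.75 = 5.40×10^-4; Term 2 = ν·Q^9.4·(…)^5.2 = 3.50×10^-4
D = 0.66·(5.40×10^-4 + 3.50×10^-4)^0.04 = 0.4983 m = 498 mm
Check: V = 1.75 m/s, Re = 1.11×10^6, f = 0.01375, h_f = 11.1 m ≈ 11.6 m ✓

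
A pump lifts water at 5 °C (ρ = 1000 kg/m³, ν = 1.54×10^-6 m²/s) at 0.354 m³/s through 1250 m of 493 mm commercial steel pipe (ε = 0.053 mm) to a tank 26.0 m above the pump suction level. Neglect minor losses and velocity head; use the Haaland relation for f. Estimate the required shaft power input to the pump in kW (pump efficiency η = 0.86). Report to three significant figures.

V = 4Q/(πD²) = 1.854 m/s; Re = 5.94×10^5; ε/D = 1.08×10^-4; f = 0.01408
h_f = f(L/D)V²/2g = 6.259 m
Total head H = z + h_f = 26.0 + 6.259 = 32.26 m
P_hyd = ρgQH = 1000·9.81·0.354·32.26 = 112.0 kW
P_shaft = P_hyd/η = 112.0/0.86 = 130.3 kW

P_shaft ≈ 130 kW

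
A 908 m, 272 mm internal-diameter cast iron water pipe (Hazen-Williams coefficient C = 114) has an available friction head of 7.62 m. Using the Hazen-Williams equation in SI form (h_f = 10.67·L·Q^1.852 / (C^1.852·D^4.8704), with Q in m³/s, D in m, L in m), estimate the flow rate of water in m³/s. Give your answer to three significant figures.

Rearranging: Q = [h_f·C^1.852·D^4.8704 / (10.67·L)]^(1/1.852)
Q = [7.62·114^1.852·0.272^4.8704 / (10.67·908)]^0.540 = 0.07830 m³/s

Q ≈ 0.0783 m³/s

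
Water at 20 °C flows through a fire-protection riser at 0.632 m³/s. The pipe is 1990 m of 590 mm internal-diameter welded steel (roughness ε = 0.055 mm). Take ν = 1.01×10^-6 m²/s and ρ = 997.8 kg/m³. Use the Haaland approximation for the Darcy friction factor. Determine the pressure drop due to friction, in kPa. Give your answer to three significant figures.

V = 4Q/(πD²) = 4·0.632/(π·0.590²) = 2.312 m/s
Re = VD/ν = 2.312·0.590/1.01×10^-6 = 1.35×10^6 → turbulent
ε/D = 0.055/590 = 9.32×10^-5
Haaland: f = 0.01292
h_f = f(L/D)V²/(2g) = 0.01292·(1990/0.590)·2.312²/(2·9.81) = 11.87 m
Δp = ρg·h_f = 997.8·9.81·11.87 = 116.2 kPa

Δp ≈ 116 kPa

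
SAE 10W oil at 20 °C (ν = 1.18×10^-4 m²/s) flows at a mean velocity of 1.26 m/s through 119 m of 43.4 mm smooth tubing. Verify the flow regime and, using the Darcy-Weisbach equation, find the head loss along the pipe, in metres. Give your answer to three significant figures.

h_f ≈ 30.6 m

Re = VD/ν = 1.26·0.04340/1.18×10^-4 = 463 → laminar (Re < 2300)
f = 64/Re = 0.1381
h_f = f(L/D)V²/(2g) = 0.1381·(119/0.04340)·1.26²/(2·9.81) = 30.64 m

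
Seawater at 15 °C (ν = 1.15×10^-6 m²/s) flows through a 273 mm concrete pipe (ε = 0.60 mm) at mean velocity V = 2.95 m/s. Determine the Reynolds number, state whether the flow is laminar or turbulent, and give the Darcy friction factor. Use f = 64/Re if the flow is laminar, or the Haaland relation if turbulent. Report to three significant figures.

Re ≈ 7.00×10^5; turbulent; f ≈ 0.0243

Re = VD/ν = 2.950·0.273/1.15×10^-6 = 7.00×10^5
Re > 4000 → turbulent; ε/D = 0.00220
Haaland: f = 0.02428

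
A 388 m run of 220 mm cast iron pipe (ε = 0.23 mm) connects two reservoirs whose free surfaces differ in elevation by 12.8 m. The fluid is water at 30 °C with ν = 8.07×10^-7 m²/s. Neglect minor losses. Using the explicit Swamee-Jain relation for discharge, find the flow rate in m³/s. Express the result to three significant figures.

Swamee-Jain (Type II): Q = -0.965·√(gD⁵h_f/L)·ln[ε/(3.7D) + √(3.17ν²L/(gD³h_f))]
√(gD⁵h_f/L) = √(9.81·0.220⁵·12.8/388) = 0.01291
ε/(3.7D) = 2.83×10^-4; √(3.17ν²L/(gD³h_f)) = 2.45×10^-5
Q = -0.965·0.01291·ln(3.070×10^-4) = 0.1008 m³/s
Check: V = 2.65 m/s, Re = 7.23×10^5, f = 0.02036, h_f = 12.9 m ≈ 12.8 m ✓

Q ≈ 0.101 m³/s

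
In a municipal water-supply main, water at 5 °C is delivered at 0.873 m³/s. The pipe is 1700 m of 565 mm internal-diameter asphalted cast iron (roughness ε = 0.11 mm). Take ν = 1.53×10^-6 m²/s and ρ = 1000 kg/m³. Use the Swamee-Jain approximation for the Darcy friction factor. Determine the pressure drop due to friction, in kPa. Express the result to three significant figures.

Δp ≈ 265 kPa

V = 4Q/(πD²) = 4·0.873/(π·0.565²) = 3.482 m/s
Re = VD/ν = 3.482·0.565/1.53×10^-6 = 1.29×10^6 → turbulent
ε/D = 0.11/565 = 1.95×10^-4
Swamee-Jain: f = 0.01452
h_f = f(L/D)V²/(2g) = 0.01452·(1700/0.565)·3.482²/(2·9.81) = 26.99 m
Δp = ρg·h_f = 1000·9.81·26.99 = 264.8 kPa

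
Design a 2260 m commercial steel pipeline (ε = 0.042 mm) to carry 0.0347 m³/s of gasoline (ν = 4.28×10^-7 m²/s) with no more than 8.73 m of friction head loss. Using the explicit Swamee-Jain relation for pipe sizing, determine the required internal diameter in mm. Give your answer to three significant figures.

D ≈ 212 mm

Swamee-Jain (Type III): D = 0.66·[ε^1.25·(LQ²/(gh_f))^4.75 + ν·Q^9.4·(L/(gh_f))^5.2]^0.04
LQ²/(gh_f) = 0.03177; L/(gh_f) = 26.39
Term 1 = ε^1.25·(…)^4.75 = 2.59×10^-13; Term 2 = ν·Q^9.4·(…)^5.2 = 2.00×10^-13
D = 0.66·(2.59×10^-13 + 2.00×10^-13)^0.04 = 0.2119 m = 212 mm
Check: V = 0.984 m/s, Re = 4.87×10^5, f = 0.01553, h_f = 8.18 m ≈ 8.73 m ✓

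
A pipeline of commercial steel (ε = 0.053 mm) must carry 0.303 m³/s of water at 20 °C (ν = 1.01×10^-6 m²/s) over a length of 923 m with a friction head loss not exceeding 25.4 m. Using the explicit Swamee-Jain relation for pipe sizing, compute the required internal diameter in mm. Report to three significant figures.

D ≈ 334 mm

Swamee-Jain (Type III): D = 0.66·[ε^1.25·(LQ²/(gh_f))^4.75 + ν·Q^9.4·(L/(gh_f))^5.2]^0.04
LQ²/(gh_f) = 0.3401; L/(gh_f) = 3.704
Term 1 = ε^1.25·(…)^4.75 = 2.69×10^-8; Term 2 = ν·Q^9.4·(…)^5.2 = 1.22×10^-8
D = 0.66·(2.69×10^-8 + 1.22×10^-8)^0.04 = 0.3336 m = 334 mm
Check: V = 3.47 m/s, Re = 1.14×10^6, f = 0.01418, h_f = 24.0 m ≈ 25.4 m ✓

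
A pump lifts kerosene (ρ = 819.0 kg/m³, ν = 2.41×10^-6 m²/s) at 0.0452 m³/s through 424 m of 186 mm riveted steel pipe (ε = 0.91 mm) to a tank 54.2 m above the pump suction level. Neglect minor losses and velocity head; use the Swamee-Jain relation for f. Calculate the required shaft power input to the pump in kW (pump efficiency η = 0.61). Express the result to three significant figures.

P_shaft ≈ 38.2 kW

V = 4Q/(πD²) = 1.663 m/s; Re = 1.28×10^5; ε/D = 0.00489; f = 0.03114
h_f = f(L/D)V²/2g = 10.01 m
Total head H = z + h_f = 54.2 + 10.01 = 64.21 m
P_hyd = ρgQH = 819.0·9.81·0.0452·64.21 = 23.32 kW
P_shaft = P_hyd/η = 23.32/0.61 = 38.23 kW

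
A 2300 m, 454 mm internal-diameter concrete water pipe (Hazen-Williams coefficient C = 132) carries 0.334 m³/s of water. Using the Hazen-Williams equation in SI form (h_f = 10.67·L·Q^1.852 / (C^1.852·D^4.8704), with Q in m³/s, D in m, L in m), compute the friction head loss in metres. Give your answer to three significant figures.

h_f ≈ 17.8 m

h_f = 10.67·2300·0.334^1.852 / (132^1.852·0.454^4.8704) = 17.82 m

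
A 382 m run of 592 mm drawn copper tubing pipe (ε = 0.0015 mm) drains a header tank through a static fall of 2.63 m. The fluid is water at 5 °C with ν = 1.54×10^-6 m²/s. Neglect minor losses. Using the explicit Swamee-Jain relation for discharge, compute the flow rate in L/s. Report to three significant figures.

Q ≈ 720 L/s

Swamee-Jain (Type II): Q = -0.965·√(gD⁵h_f/L)·ln[ε/(3.7D) + √(3.17ν²L/(gD³h_f))]
√(gD⁵h_f/L) = √(9.81·0.592⁵·2.63/382) = 0.07008
ε/(3.7D) = 6.85×10^-7; √(3.17ν²L/(gD³h_f)) = 2.32×10^-5
Q = -0.965·0.07008·ln(2.385×10^-5) = 0.7198 m³/s
Check: V = 2.62 m/s, Re = 1.01×10^6, f = 0.01166, h_f = 2.62 m ≈ 2.63 m ✓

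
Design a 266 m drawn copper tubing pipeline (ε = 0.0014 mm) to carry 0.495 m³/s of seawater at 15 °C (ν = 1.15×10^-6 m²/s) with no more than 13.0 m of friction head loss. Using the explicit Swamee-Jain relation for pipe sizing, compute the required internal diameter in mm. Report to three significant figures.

D ≈ 342 mm

Swamee-Jain (Type III): D = 0.66·[ε^1.25·(LQ²/(gh_f))^4.75 + ν·Q^9.4·(L/(gh_f))^5.2]^0.04
LQ²/(gh_f) = 0.5111; L/(gh_f) = 2.086
Term 1 = ε^1.25·(…)^4.75 = 1.99×10^-9; Term 2 = ν·Q^9.4·(…)^5.2 = 7.08×10^-8
D = 0.66·(1.99×10^-9 + 7.08×10^-8)^0.04 = 0.3420 m = 342 mm
Check: V = 5.39 m/s, Re = 1.60×10^6, f = 0.01088, h_f = 12.5 m ≈ 13.0 m ✓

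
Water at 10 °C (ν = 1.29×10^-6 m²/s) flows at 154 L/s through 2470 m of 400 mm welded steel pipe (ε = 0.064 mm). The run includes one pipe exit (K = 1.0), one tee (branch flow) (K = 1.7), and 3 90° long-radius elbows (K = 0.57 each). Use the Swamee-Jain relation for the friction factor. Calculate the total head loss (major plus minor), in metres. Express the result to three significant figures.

V = 4Q/(πD²) = 1.225 m/s; V²/2g = 0.07655 m
Re = 3.80×10^5, ε/D = 1.60×10^-4 → f = 0.01555 (Swamee-Jain)
Major: h_f = f(L/D)·V²/2g = 0.01555·6175·0.07655 = 7.350 m
Minor: ΣK = 4.41; h_m = ΣK·V²/2g = 0.3376 m
Total H_L = 7.350 + 0.3376 = 7.688 m

H_L ≈ 7.69 m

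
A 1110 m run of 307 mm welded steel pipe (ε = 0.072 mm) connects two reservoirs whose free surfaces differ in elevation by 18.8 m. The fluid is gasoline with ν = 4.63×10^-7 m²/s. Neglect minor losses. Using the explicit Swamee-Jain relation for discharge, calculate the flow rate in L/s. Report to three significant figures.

Swamee-Jain (Type II): Q = -0.965·√(gD⁵h_f/L)·ln[ε/(3.7D) + √(3.17ν²L/(gD³h_f))]
√(gD⁵h_f/L) = √(9.81·0.307⁵·18.8/1110) = 0.02129
ε/(3.7D) = 6.34×10^-5; √(3.17ν²L/(gD³h_f)) = 1.19×10^-5
Q = -0.965·0.02129·ln(7.528×10^-5) = 0.1950 m³/s
Check: V = 2.63 m/s, Re = 1.75×10^6, f = 0.01478, h_f = 18.9 m ≈ 18.8 m ✓

Q ≈ 195 L/s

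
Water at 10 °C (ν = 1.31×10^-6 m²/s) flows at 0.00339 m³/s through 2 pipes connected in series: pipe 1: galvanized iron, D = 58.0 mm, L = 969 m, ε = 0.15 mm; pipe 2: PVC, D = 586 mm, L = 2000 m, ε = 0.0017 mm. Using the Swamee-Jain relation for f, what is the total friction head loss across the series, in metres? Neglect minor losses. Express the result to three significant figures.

H ≈ 39.0 m

Pipe 1: V = 1.283 m/s, Re = 5.68×10^4, ε/D = 0.00259, f = 0.02779, h_1 = f(L/D)V²/2g = 38.95 m
Pipe 2: V = 0.01257 m/s, Re = 5620, ε/D = 2.90×10^-6, f = 0.03653, h_2 = f(L/D)V²/2g = 0.001004 m
Series → Q common, losses add: H = Σh = 38.95 m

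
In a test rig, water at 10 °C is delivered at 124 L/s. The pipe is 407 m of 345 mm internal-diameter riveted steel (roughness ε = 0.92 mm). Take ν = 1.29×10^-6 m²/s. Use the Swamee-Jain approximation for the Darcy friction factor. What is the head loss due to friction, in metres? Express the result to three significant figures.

V = 4Q/(πD²) = 4·0.124/(π·0.345²) = 1.326 m/s
Re = VD/ν = 1.326·0.345/1.29×10^-6 = 3.55×10^5 → turbulent
ε/D = 0.92/345 = 0.00267
Swamee-Jain: f = 0.02587
h_f = f(L/D)V²/(2g) = 0.02587·(407/0.345)·1.326²/(2·9.81) = 2.737 m

h_f ≈ 2.74 m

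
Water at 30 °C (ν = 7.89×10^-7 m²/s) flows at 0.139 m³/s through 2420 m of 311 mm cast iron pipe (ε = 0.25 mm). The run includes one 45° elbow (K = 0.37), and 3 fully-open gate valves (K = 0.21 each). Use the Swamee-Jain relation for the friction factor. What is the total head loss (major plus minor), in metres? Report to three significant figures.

H_L ≈ 25.7 m

V = 4Q/(πD²) = 1.830 m/s; V²/2g = 0.1707 m
Re = 7.21×10^5, ε/D = 8.04×10^-4 → f = 0.01923 (Swamee-Jain)
Major: h_f = f(L/D)·V²/2g = 0.01923·7781·0.1707 = 25.53 m
Minor: ΣK = 1.00; h_m = ΣK·V²/2g = 0.1707 m
Total H_L = 25.53 + 0.1707 = 25.71 m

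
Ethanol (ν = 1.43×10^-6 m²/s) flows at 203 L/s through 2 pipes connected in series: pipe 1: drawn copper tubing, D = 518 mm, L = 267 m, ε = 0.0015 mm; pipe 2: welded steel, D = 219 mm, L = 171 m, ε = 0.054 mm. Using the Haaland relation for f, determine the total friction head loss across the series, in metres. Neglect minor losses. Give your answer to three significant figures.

Pipe 1: V = 0.9633 m/s, Re = 3.49×10^5, ε/D = 2.90×10^-6, f = 0.01397, h_1 = f(L/D)V²/2g = 0.3406 m
Pipe 2: V = 5.389 m/s, Re = 8.25×10^5, ε/D = 2.47×10^-4, f = 0.01523, h_2 = f(L/D)V²/2g = 17.60 m
Series → Q common, losses add: H = Σh = 17.94 m

H ≈ 17.9 m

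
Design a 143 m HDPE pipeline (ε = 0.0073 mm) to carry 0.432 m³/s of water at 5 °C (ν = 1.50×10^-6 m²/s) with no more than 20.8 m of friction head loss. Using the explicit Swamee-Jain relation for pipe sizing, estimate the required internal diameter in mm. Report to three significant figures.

D ≈ 264 mm

Swamee-Jain (Type III): D = 0.66·[ε^1.25·(LQ²/(gh_f))^4.75 + ν·Q^9.4·(L/(gh_f))^5.2]^0.04
LQ²/(gh_f) = 0.1308; L/(gh_f) = 0.7008
Term 1 = ε^1.25·(…)^4.75 = 2.41×10^-11; Term 2 = ν·Q^9.4·(…)^5.2 = 8.85×10^-11
D = 0.66·(2.41×10^-11 + 8.85×10^-11)^0.04 = 0.2640 m = 264 mm
Check: V = 7.89 m/s, Re = 1.39×10^6, f = 0.01176, h_f = 20.2 m ≈ 20.8 m ✓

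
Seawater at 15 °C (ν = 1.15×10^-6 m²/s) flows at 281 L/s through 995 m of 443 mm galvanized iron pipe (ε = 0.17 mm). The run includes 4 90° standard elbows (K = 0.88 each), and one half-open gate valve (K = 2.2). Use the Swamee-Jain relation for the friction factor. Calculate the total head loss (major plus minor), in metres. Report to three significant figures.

V = 4Q/(πD²) = 1.823 m/s; V²/2g = 0.1694 m
Re = 7.02×10^5, ε/D = 3.84×10^-4 → f = 0.01670 (Swamee-Jain)
Major: h_f = f(L/D)·V²/2g = 0.01670·2246·0.1694 = 6.354 m
Minor: ΣK = 5.72; h_m = ΣK·V²/2g = 0.9690 m
Total H_L = 6.354 + 0.9690 = 7.323 m

H_L ≈ 7.32 m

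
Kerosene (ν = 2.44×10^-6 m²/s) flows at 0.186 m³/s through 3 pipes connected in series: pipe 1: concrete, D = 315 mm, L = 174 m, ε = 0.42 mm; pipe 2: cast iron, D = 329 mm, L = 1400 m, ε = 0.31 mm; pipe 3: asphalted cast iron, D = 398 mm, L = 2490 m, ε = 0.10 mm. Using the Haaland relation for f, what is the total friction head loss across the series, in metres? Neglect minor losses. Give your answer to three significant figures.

Pipe 1: V = 2.387 m/s, Re = 3.08×10^5, ε/D = 0.00133, f = 0.02181, h_1 = f(L/D)V²/2g = 3.498 m
Pipe 2: V = 2.188 m/s, Re = 2.95×10^5, ε/D = 9.42×10^-4, f = 0.02029, h_2 = f(L/D)V²/2g = 21.07 m
Pipe 3: V = 1.495 m/s, Re = 2.44×10^5, ε/D = 2.51×10^-4, f = 0.01681, h_3 = f(L/D)V²/2g = 11.98 m
Series → Q common, losses add: H = Σh = 36.55 m

H ≈ 36.5 m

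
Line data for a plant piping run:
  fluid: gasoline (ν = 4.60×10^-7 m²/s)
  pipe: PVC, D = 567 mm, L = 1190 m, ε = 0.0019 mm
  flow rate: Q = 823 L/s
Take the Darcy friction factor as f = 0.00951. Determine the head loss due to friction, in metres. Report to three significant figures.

h_f ≈ 10.8 m

V = 4Q/(πD²) = 4·0.823/(π·0.567²) = 3.259 m/s
h_f = f(L/D)V²/(2g) = 0.009510·(1190/0.567)·3.259²/(2·9.81) = 10.81 m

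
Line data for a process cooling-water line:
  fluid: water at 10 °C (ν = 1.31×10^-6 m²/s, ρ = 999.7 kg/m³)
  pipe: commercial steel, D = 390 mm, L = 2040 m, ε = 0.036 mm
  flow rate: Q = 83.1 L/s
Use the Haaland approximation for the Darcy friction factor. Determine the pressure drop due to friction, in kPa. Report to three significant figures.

V = 4Q/(πD²) = 4·0.0831/(π·0.390²) = 0.6956 m/s
Re = VD/ν = 0.6956·0.390/1.31×10^-6 = 2.07×10^5 → turbulent
ε/D = 0.036/390 = 9.23×10^-5
Haaland: f = 0.01604
h_f = f(L/D)V²/(2g) = 0.01604·(2040/0.390)·0.6956²/(2·9.81) = 2.070 m
Δp = ρg·h_f = 999.7·9.81·2.070 = 20.30 kPa

Δp ≈ 20.3 kPa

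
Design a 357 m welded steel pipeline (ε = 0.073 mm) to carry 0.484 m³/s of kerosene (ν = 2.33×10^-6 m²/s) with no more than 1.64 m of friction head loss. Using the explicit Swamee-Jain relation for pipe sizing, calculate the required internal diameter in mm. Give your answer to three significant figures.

D ≈ 582 mm

Swamee-Jain (Type III): D = 0.66·[ε^1.25·(LQ²/(gh_f))^4.75 + ν·Q^9.4·(L/(gh_f))^5.2]^0.04
LQ²/(gh_f) = 5.198; L/(gh_f) = 22.19
Term 1 = ε^1.25·(…)^4.75 = 0.0170; Term 2 = ν·Q^9.4·(…)^5.2 = 0.0254
D = 0.66·(0.0170 + 0.0254)^0.04 = 0.5816 m = 582 mm
Check: V = 1.82 m/s, Re = 4.55×10^5, f = 0.01491, h_f = 1.55 m ≈ 1.64 m ✓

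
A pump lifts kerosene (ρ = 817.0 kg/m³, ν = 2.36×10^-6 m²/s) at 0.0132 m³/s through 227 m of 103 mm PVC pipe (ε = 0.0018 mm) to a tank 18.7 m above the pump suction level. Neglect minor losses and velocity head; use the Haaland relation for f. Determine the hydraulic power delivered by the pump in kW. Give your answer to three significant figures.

V = 4Q/(πD²) = 1.584 m/s; Re = 6.91×10^4; ε/D = 1.75×10^-5; f = 0.01933
h_f = f(L/D)V²/2g = 5.450 m
Total head H = z + h_f = 18.7 + 5.450 = 24.15 m
P_hyd = ρgQH = 817.0·9.81·0.0132·24.15 = 2.555 kW

P_hyd ≈ 2.55 kW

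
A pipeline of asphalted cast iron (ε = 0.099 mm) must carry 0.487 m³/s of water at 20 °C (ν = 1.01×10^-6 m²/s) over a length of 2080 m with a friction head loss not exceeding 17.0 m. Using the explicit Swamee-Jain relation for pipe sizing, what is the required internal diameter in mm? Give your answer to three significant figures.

Swamee-Jain (Type III): D = 0.66·[ε^1.25·(LQ²/(gh_f))^4.75 + ν·Q^9.4·(L/(gh_f))^5.2]^0.04
LQ²/(gh_f) = 2.958; L/(gh_f) = 12.47
Term 1 = ε^1.25·(…)^4.75 = 0.00171; Term 2 = ν·Q^9.4·(…)^5.2 = 5.83×10^-4
D = 0.66·(0.00171 + 5.83×10^-4)^0.04 = 0.5175 m = 518 mm
Check: V = 2.32 m/s, Re = 1.19×10^6, f = 0.01454, h_f = 16.0 m ≈ 17.0 m ✓

D ≈ 518 mm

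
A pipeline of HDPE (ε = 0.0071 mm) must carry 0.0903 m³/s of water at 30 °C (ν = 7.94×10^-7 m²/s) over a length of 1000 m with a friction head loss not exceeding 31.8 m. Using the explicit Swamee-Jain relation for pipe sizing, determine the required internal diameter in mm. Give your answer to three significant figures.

Swamee-Jain (Type III): D = 0.66·[ε^1.25·(LQ²/(gh_f))^4.75 + ν·Q^9.4·(L/(gh_f))^5.2]^0.04
LQ²/(gh_f) = 0.02614; L/(gh_f) = 3.206
Term 1 = ε^1.25·(…)^4.75 = 1.11×10^-14; Term 2 = ν·Q^9.4·(…)^5.2 = 5.18×10^-14
D = 0.66·(1.11×10^-14 + 5.18×10^-14)^0.04 = 0.1957 m = 196 mm
Check: V = 3.00 m/s, Re = 7.40×10^5, f = 0.01291, h_f = 30.3 m ≈ 31.8 m ✓

D ≈ 196 mm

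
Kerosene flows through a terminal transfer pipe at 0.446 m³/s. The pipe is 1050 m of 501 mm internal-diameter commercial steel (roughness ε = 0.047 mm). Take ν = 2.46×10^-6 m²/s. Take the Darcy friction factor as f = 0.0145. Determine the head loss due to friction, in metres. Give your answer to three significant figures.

V = 4Q/(πD²) = 4·0.446/(π·0.501²) = 2.262 m/s
h_f = f(L/D)V²/(2g) = 0.01450·(1050/0.501)·2.262²/(2·9.81) = 7.928 m

h_f ≈ 7.93 m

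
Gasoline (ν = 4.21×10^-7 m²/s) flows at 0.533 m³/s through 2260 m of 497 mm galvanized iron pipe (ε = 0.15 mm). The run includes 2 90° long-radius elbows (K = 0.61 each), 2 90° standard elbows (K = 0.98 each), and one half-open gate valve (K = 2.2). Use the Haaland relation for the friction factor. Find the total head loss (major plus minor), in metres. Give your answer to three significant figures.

V = 4Q/(πD²) = 2.747 m/s; V²/2g = 0.3847 m
Re = 3.24×10^6, ε/D = 3.02×10^-4 → f = 0.01519 (Haaland)
Major: h_f = f(L/D)·V²/2g = 0.01519·4547·0.3847 = 26.58 m
Minor: ΣK = 5.38; h_m = ΣK·V²/2g = 2.070 m
Total H_L = 26.58 + 2.070 = 28.65 m

H_L ≈ 28.6 m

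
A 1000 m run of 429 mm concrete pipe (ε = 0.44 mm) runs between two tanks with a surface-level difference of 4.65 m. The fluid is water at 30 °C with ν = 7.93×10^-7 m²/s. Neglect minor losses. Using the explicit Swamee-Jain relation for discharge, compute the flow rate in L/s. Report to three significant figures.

Swamee-Jain (Type II): Q = -0.965·√(gD⁵h_f/L)·ln[ε/(3.7D) + √(3.17ν²L/(gD³h_f))]
√(gD⁵h_f/L) = √(9.81·0.429⁵·4.65/1000) = 0.02575
ε/(3.7D) = 2.77×10^-4; √(3.17ν²L/(gD³h_f)) = 2.35×10^-5
Q = -0.965·0.02575·ln(3.007×10^-4) = 0.2015 m³/s
Check: V = 1.39 m/s, Re = 7.54×10^5, f = 0.02025, h_f = 4.67 m ≈ 4.65 m ✓

Q ≈ 201 L/s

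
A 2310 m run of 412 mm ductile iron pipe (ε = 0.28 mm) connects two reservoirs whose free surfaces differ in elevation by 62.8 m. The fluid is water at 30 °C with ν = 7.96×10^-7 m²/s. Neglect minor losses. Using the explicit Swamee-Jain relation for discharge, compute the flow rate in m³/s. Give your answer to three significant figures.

Q ≈ 0.464 m³/s

Swamee-Jain (Type II): Q = -0.965·√(gD⁵h_f/L)·ln[ε/(3.7D) + √(3.17ν²L/(gD³h_f))]
√(gD⁵h_f/L) = √(9.81·0.412⁵·62.8/2310) = 0.05627
ε/(3.7D) = 1.84×10^-4; √(3.17ν²L/(gD³h_f)) = 1.04×10^-5
Q = -0.965·0.05627·ln(1.941×10^-4) = 0.4641 m³/s
Check: V = 3.48 m/s, Re = 1.80×10^6, f = 0.01821, h_f = 63.1 m ≈ 62.8 m ✓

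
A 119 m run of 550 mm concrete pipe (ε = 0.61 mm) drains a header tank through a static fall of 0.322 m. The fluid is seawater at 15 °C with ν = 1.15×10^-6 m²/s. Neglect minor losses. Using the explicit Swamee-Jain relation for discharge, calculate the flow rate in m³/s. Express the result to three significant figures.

Q ≈ 0.283 m³/s

Swamee-Jain (Type II): Q = -0.965·√(gD⁵h_f/L)·ln[ε/(3.7D) + √(3.17ν²L/(gD³h_f))]
√(gD⁵h_f/L) = √(9.81·0.550⁵·0.322/119) = 0.03655
ε/(3.7D) = 3.00×10^-4; √(3.17ν²L/(gD³h_f)) = 3.08×10^-5
Q = -0.965·0.03655·ln(3.306×10^-4) = 0.2827 m³/s
Check: V = 1.19 m/s, Re = 5.69×10^5, f = 0.02075, h_f = 0.324 m ≈ 0.322 m ✓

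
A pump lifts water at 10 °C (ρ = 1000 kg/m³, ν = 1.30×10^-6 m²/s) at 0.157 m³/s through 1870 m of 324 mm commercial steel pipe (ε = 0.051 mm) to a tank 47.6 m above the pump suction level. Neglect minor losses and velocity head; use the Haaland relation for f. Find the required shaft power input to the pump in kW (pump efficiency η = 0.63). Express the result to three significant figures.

P_shaft ≈ 155 kW

V = 4Q/(πD²) = 1.904 m/s; Re = 4.75×10^5; ε/D = 1.57×10^-4; f = 0.01495
h_f = f(L/D)V²/2g = 15.95 m
Total head H = z + h_f = 47.6 + 15.95 = 63.55 m
P_hyd = ρgQH = 1000·9.81·0.157·63.55 = 97.87 kW
P_shaft = P_hyd/η = 97.87/0.63 = 155.4 kW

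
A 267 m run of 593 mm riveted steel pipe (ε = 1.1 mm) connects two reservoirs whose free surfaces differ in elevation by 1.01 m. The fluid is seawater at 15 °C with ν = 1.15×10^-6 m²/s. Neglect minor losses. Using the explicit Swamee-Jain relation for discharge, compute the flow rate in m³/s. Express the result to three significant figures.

Swamee-Jain (Type II): Q = -0.965·√(gD⁵h_f/L)·ln[ε/(3.7D) + √(3.17ν²L/(gD³h_f))]
√(gD⁵h_f/L) = √(9.81·0.593⁵·1.01/267) = 0.05216
ε/(3.7D) = 5.01×10^-4; √(3.17ν²L/(gD³h_f)) = 2.33×10^-5
Q = -0.965·0.05216·ln(5.246×10^-4) = 0.3802 m³/s
Check: V = 1.38 m/s, Re = 7.10×10^5, f = 0.02333, h_f = 1.01 m ≈ 1.01 m ✓

Q ≈ 0.380 m³/s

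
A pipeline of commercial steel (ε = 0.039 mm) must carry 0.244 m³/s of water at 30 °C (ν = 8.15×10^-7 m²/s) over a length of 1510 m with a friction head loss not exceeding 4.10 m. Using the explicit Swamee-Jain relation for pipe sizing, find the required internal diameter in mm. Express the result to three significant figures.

Swamee-Jain (Type III): D = 0.66·[ε^1.25·(LQ²/(gh_f))^4.75 + ν·Q^9.4·(L/(gh_f))^5.2]^0.04
LQ²/(gh_f) = 2.235; L/(gh_f) = 37.54
Term 1 = ε^1.25·(…)^4.75 = 1.41×10^-4; Term 2 = ν·Q^9.4·(…)^5.2 = 2.19×10^-4
D = 0.66·(1.41×10^-4 + 2.19×10^-4)^0.04 = 0.4806 m = 481 mm
Check: V = 1.35 m/s, Re = 7.93×10^5, f = 0.01352, h_f = 3.92 m ≈ 4.10 m ✓

D ≈ 481 mm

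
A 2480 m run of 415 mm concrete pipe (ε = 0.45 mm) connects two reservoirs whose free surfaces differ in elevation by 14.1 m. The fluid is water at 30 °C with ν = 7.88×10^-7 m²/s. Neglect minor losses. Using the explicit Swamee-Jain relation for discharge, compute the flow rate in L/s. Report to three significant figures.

Q ≈ 204 L/s

Swamee-Jain (Type II): Q = -0.965·√(gD⁵h_f/L)·ln[ε/(3.7D) + √(3.17ν²L/(gD³h_f))]
√(gD⁵h_f/L) = √(9.81·0.415⁵·14.1/2480) = 0.02620
ε/(3.7D) = 2.93×10^-4; √(3.17ν²L/(gD³h_f)) = 2.22×10^-5
Q = -0.965·0.02620·ln(3.153×10^-4) = 0.2038 m³/s
Check: V = 1.51 m/s, Re = 7.94×10^5, f = 0.02049, h_f = 14.2 m ≈ 14.1 m ✓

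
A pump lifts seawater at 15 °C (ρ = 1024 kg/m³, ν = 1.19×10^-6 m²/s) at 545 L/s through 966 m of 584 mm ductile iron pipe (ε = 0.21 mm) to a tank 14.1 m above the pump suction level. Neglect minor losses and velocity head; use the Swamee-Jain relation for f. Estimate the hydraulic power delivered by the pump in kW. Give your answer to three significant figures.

V = 4Q/(πD²) = 2.035 m/s; Re = 9.98×10^5; ε/D = 3.60×10^-4; f = 0.01626
h_f = f(L/D)V²/2g = 5.676 m
Total head H = z + h_f = 14.1 + 5.676 = 19.78 m
P_hyd = ρgQH = 1024·9.81·0.545·19.78 = 108.3 kW

P_hyd ≈ 108 kW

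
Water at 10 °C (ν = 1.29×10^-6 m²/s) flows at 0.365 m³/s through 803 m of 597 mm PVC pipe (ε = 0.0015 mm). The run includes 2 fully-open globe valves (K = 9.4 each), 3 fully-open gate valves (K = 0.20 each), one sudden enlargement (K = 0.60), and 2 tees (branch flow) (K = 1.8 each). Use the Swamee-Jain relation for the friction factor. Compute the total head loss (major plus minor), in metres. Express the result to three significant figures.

H_L ≈ 3.53 m

V = 4Q/(πD²) = 1.304 m/s; V²/2g = 0.08666 m
Re = 6.03×10^5, ε/D = 2.51×10^-6 → f = 0.01271 (Swamee-Jain)
Major: h_f = f(L/D)·V²/2g = 0.01271·1345·0.08666 = 1.481 m
Minor: ΣK = 23.6; h_m = ΣK·V²/2g = 2.045 m
Total H_L = 1.481 + 2.045 = 3.526 m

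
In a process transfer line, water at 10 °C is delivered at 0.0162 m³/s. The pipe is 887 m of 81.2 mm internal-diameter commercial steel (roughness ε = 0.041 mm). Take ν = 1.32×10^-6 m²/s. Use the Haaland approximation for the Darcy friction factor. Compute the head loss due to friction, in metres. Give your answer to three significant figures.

V = 4Q/(πD²) = 4·0.0162/(π·0.0812²) = 3.128 m/s
Re = VD/ν = 3.128·0.0812/1.32×10^-6 = 1.92×10^5 → turbulent
ε/D = 0.041/81.2 = 5.05×10^-4
Haaland: f = 0.01873
h_f = f(L/D)V²/(2g) = 0.01873·(887/0.0812)·3.128²/(2·9.81) = 102.0 m

h_f ≈ 102 m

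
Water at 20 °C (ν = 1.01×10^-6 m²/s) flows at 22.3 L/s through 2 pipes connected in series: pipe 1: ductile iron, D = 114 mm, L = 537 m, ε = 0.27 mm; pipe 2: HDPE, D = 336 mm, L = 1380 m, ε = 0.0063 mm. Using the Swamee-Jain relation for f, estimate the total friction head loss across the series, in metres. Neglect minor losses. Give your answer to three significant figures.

Pipe 1: V = 2.185 m/s, Re = 2.47×10^5, ε/D = 0.00237, f = 0.02532, h_1 = f(L/D)V²/2g = 29.02 m
Pipe 2: V = 0.2515 m/s, Re = 8.37×10^4, ε/D = 1.88×10^-5, f = 0.01865, h_2 = f(L/D)V²/2g = 0.2470 m
Series → Q common, losses add: H = Σh = 29.26 m

H ≈ 29.3 m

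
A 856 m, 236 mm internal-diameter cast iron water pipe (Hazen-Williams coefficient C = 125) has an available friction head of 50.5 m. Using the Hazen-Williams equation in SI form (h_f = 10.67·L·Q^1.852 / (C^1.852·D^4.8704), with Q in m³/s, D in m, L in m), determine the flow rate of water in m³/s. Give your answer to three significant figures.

Q ≈ 0.169 m³/s

Rearranging: Q = [h_f·C^1.852·D^4.8704 / (10.67·L)]^(1/1.852)
Q = [50.5·125^1.852·0.236^4.8704 / (10.67·856)]^0.540 = 0.1694 m³/s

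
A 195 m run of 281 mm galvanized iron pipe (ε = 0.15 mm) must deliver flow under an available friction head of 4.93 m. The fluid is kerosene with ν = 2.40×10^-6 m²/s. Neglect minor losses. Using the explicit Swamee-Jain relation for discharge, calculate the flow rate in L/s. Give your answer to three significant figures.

Swamee-Jain (Type II): Q = -0.965·√(gD⁵h_f/L)·ln[ε/(3.7D) + √(3.17ν²L/(gD³h_f))]
√(gD⁵h_f/L) = √(9.81·0.281⁵·4.93/195) = 0.02085
ε/(3.7D) = 1.44×10^-4; √(3.17ν²L/(gD³h_f)) = 5.76×10^-5
Q = -0.965·0.02085·ln(2.019×10^-4) = 0.1711 m³/s
Check: V = 2.76 m/s, Re = 3.23×10^5, f = 0.01843, h_f = 4.96 m ≈ 4.93 m ✓

Q ≈ 171 L/s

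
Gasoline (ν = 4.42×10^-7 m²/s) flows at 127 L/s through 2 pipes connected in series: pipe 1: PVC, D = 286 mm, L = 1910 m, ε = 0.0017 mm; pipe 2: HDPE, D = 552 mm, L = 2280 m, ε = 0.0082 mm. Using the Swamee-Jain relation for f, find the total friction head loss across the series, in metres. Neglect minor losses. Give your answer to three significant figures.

Pipe 1: V = 1.977 m/s, Re = 1.28×10^6, ε/D = 5.94×10^-6, f = 0.01131, h_1 = f(L/D)V²/2g = 15.05 m
Pipe 2: V = 0.5307 m/s, Re = 6.63×10^5, ε/D = 1.49×10^-5, f = 0.01274, h_2 = f(L/D)V²/2g = 0.7551 m
Series → Q common, losses add: H = Σh = 15.80 m

H ≈ 15.8 m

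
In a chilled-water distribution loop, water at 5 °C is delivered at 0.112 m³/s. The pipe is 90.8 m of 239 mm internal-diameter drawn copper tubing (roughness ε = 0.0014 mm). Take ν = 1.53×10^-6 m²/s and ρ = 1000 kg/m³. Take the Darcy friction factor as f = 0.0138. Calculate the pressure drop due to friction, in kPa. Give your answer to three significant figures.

V = 4Q/(πD²) = 4·0.112/(π·0.239²) = 2.497 m/s
h_f = f(L/D)V²/(2g) = 0.01380·(90.8/0.239)·2.497²/(2·9.81) = 1.665 m
Δp = ρg·h_f = 1000·9.81·1.665 = 16.34 kPa

Δp ≈ 16.3 kPa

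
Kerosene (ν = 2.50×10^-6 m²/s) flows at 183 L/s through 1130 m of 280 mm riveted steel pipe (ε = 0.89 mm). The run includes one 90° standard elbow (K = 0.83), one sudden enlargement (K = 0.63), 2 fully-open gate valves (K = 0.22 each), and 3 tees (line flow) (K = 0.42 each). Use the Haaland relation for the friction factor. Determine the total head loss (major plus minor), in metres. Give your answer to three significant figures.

V = 4Q/(πD²) = 2.972 m/s; V²/2g = 0.4502 m
Re = 3.33×10^5, ε/D = 0.00318 → f = 0.02700 (Haaland)
Major: h_f = f(L/D)·V²/2g = 0.02700·4036·0.4502 = 49.05 m
Minor: ΣK = 3.16; h_m = ΣK·V²/2g = 1.423 m
Total H_L = 49.05 + 1.423 = 50.48 m

H_L ≈ 50.5 m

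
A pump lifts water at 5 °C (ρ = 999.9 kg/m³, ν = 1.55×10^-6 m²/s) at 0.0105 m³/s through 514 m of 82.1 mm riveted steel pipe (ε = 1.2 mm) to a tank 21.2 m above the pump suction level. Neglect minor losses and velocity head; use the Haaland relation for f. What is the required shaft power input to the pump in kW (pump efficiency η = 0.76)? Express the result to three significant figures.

V = 4Q/(πD²) = 1.983 m/s; Re = 1.05×10^5; ε/D = 0.0146; f = 0.04380
h_f = f(L/D)V²/2g = 54.98 m
Total head H = z + h_f = 21.2 + 54.98 = 76.18 m
P_hyd = ρgQH = 999.9·9.81·0.0105·76.18 = 7.846 kW
P_shaft = P_hyd/η = 7.846/0.76 = 10.32 kW

P_shaft ≈ 10.3 kW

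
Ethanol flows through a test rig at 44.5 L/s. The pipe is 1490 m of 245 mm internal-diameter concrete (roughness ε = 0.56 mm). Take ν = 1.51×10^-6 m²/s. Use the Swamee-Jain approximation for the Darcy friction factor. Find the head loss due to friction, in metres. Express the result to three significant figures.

h_f ≈ 7.05 m

V = 4Q/(πD²) = 4·0.0445/(π·0.245²) = 0.9439 m/s
Re = VD/ν = 0.9439·0.245/1.51×10^-6 = 1.53×10^5 → turbulent
ε/D = 0.56/245 = 0.00229
Swamee-Jain: f = 0.02552
h_f = f(L/D)V²/(2g) = 0.02552·(1490/0.245)·0.9439²/(2·9.81) = 7.048 m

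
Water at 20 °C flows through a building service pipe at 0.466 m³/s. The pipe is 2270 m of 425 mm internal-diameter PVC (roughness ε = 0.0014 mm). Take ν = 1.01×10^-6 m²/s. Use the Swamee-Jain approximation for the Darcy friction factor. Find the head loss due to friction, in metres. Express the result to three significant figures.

h_f ≈ 32.6 m

V = 4Q/(πD²) = 4·0.466/(π·0.425²) = 3.285 m/s
Re = VD/ν = 3.285·0.425/1.01×10^-6 = 1.38×10^6 → turbulent
ε/D = 0.0014/425 = 3.29×10^-6
Swamee-Jain: f = 0.01110
h_f = f(L/D)V²/(2g) = 0.01110·(2270/0.425)·3.285²/(2·9.81) = 32.61 m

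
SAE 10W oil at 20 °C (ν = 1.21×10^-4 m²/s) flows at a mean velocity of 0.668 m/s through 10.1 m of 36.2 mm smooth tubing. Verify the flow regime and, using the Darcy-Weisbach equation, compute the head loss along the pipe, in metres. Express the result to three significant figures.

h_f ≈ 2.03 m

Re = VD/ν = 0.668·0.03620/1.21×10^-4 = 200 → laminar (Re < 2300)
f = 64/Re = 0.3202
h_f = f(L/D)V²/(2g) = 0.3202·(10.1/0.03620)·0.668²/(2·9.81) = 2.032 m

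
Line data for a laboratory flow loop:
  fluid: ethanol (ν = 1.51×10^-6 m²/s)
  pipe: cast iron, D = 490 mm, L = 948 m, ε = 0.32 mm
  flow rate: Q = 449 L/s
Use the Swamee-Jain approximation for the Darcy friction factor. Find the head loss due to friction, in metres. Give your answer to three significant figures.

V = 4Q/(πD²) = 4·0.449/(π·0.490²) = 2.381 m/s
Re = VD/ν = 2.381·0.490/1.51×10^-6 = 7.73×10^5 → turbulent
ε/D = 0.32/490 = 6.53×10^-4
Swamee-Jain: f = 0.01838
h_f = f(L/D)V²/(2g) = 0.01838·(948/0.490)·2.381²/(2·9.81) = 10.28 m

h_f ≈ 10.3 m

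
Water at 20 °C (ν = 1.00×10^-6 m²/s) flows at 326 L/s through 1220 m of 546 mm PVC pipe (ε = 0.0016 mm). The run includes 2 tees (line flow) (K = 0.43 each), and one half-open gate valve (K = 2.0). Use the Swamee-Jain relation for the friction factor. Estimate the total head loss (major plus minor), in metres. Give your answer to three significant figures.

H_L ≈ 2.98 m

V = 4Q/(πD²) = 1.392 m/s; V²/2g = 0.09881 m
Re = 7.60×10^5, ε/D = 2.93×10^-6 → f = 0.01222 (Swamee-Jain)
Major: h_f = f(L/D)·V²/2g = 0.01222·2234·0.09881 = 2.699 m
Minor: ΣK = 2.86; h_m = ΣK·V²/2g = 0.2826 m
Total H_L = 2.699 + 0.2826 = 2.981 m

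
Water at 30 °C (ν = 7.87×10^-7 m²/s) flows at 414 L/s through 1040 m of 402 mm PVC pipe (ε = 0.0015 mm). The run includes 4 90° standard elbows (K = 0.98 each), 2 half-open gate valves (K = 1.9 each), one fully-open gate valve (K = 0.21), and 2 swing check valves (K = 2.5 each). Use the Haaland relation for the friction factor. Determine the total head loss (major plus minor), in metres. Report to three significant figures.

V = 4Q/(πD²) = 3.262 m/s; V²/2g = 0.5423 m
Re = 1.67×10^6, ε/D = 3.73×10^-6 → f = 0.01074 (Haaland)
Major: h_f = f(L/D)·V²/2g = 0.01074·2587·0.5423 = 15.07 m
Minor: ΣK = 12.9; h_m = ΣK·V²/2g = 7.012 m
Total H_L = 15.07 + 7.012 = 22.08 m

H_L ≈ 22.1 m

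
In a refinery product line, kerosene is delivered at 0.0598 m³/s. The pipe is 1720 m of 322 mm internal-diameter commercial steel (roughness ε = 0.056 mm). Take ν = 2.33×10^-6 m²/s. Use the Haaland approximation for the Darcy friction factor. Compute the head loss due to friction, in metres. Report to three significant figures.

V = 4Q/(πD²) = 4·0.0598/(π·0.322²) = 0.7343 m/s
Re = VD/ν = 0.7343·0.322/2.33×10^-6 = 1.01×10^5 → turbulent
ε/D = 0.056/322 = 1.74×10^-4
Haaland: f = 0.01857
h_f = f(L/D)V²/(2g) = 0.01857·(1720/0.322)·0.7343²/(2·9.81) = 2.726 m

h_f ≈ 2.73 m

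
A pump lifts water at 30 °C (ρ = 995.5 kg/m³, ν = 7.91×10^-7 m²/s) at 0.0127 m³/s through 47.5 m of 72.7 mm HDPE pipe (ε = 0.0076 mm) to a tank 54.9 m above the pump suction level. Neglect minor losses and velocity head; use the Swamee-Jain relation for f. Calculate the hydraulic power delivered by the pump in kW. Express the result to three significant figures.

V = 4Q/(πD²) = 3.059 m/s; Re = 2.81×10^5; ε/D = 1.05×10^-4; f = 0.01562
h_f = f(L/D)V²/2g = 4.869 m
Total head H = z + h_f = 54.9 + 4.869 = 59.77 m
P_hyd = ρgQH = 995.5·9.81·0.0127·59.77 = 7.413 kW

P_hyd ≈ 7.41 kW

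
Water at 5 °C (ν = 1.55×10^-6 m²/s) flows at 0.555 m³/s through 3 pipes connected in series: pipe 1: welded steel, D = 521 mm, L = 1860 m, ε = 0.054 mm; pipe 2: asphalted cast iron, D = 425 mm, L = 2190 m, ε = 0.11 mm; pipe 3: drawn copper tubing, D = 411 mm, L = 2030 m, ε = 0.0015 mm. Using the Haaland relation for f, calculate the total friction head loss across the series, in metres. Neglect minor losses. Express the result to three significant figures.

H ≈ 128 m

Pipe 1: V = 2.603 m/s, Re = 8.75×10^5, ε/D = 1.04×10^-4, f = 0.01353, h_1 = f(L/D)V²/2g = 16.68 m
Pipe 2: V = 3.912 m/s, Re = 1.07×10^6, ε/D = 2.59×10^-4, f = 0.01517, h_2 = f(L/D)V²/2g = 60.98 m
Pipe 3: V = 4.183 m/s, Re = 1.11×10^6, ε/D = 3.65×10^-6, f = 0.01145, h_3 = f(L/D)V²/2g = 50.45 m
Series → Q common, losses add: H = Σh = 128.1 m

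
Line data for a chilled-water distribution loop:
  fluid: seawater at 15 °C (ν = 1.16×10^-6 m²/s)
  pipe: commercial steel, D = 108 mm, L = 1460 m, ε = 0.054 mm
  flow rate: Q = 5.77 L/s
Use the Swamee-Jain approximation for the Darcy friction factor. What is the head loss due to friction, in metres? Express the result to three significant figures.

h_f ≈ 6.02 m

V = 4Q/(πD²) = 4·0.00577/(π·0.108²) = 0.6299 m/s
Re = VD/ν = 0.6299·0.108/1.16×10^-6 = 5.86×10^4 → turbulent
ε/D = 0.054/108 = 5.00×10^-4
Swamee-Jain: f = 0.02204
h_f = f(L/D)V²/(2g) = 0.02204·(1460/0.108)·0.6299²/(2·9.81) = 6.024 m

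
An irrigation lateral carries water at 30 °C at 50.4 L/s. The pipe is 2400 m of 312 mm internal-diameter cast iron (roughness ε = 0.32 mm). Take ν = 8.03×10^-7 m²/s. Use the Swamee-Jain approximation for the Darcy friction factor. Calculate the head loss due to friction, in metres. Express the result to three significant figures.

V = 4Q/(πD²) = 4·0.0504/(π·0.312²) = 0.6592 m/s
Re = VD/ν = 0.6592·0.312/8.03×10^-7 = 2.56×10^5 → turbulent
ε/D = 0.32/312 = 0.00103
Swamee-Jain: f = 0.02101
h_f = f(L/D)V²/(2g) = 0.02101·(2400/0.312)·0.6592²/(2·9.81) = 3.579 m

h_f ≈ 3.58 m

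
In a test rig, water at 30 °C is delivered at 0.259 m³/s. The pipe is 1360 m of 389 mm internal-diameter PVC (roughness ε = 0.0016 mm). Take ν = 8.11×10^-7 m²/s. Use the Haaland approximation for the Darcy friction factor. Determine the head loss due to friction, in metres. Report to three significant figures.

h_f ≈ 9.79 m

V = 4Q/(πD²) = 4·0.259/(π·0.389²) = 2.179 m/s
Re = VD/ν = 2.179·0.389/8.11×10^-7 = 1.05×10^6 → turbulent
ε/D = 0.0016/389 = 4.11×10^-6
Haaland: f = 0.01157
h_f = f(L/D)V²/(2g) = 0.01157·(1360/0.389)·2.179²/(2·9.81) = 9.793 m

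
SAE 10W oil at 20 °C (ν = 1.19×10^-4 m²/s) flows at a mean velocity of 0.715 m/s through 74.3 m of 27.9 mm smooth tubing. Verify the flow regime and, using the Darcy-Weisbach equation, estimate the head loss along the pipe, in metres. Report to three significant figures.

Re = VD/ν = 0.715·0.02790/1.19×10^-4 = 168 → laminar (Re < 2300)
f = 64/Re = 0.3818
h_f = f(L/D)V²/(2g) = 0.3818·(74.3/0.02790)·0.715²/(2·9.81) = 26.49 m

h_f ≈ 26.5 m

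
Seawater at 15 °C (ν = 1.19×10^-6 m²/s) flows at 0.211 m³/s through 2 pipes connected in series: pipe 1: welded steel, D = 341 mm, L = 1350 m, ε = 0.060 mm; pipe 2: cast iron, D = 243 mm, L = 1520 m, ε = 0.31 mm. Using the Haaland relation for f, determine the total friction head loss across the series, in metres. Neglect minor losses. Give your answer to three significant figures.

H ≈ 155 m

Pipe 1: V = 2.310 m/s, Re = 6.62×10^5, ε/D = 1.76×10^-4, f = 0.01472, h_1 = f(L/D)V²/2g = 15.85 m
Pipe 2: V = 4.550 m/s, Re = 9.29×10^5, ε/D = 0.00128, f = 0.02114, h_2 = f(L/D)V²/2g = 139.5 m
Series → Q common, losses add: H = Σh = 155.3 m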